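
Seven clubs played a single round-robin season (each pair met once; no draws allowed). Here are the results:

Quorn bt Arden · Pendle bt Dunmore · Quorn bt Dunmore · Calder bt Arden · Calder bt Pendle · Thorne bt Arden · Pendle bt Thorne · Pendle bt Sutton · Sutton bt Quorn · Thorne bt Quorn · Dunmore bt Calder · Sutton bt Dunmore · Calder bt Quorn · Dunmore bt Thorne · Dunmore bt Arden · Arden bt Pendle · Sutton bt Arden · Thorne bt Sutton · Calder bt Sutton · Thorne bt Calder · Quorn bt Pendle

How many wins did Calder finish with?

4

Calder's results: beat Pendle, Sutton, Arden, Quorn; lost to Dunmore, Thorne.
That is 4 wins.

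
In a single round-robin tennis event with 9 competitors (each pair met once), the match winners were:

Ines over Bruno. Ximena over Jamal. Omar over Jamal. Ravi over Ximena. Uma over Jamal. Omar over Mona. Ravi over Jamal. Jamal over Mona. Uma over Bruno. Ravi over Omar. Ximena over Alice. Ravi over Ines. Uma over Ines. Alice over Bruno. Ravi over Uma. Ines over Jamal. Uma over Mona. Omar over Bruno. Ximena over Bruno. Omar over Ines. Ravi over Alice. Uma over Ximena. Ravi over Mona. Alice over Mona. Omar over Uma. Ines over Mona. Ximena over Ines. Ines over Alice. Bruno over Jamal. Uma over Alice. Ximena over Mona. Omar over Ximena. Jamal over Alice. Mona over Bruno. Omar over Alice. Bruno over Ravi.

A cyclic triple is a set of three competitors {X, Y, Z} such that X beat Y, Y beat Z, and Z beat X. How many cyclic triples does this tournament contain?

Win totals: Omar 7, Uma 6, Jamal 2, Bruno 2, Ravi 7, Alice 2, Mona 1, Ines 4, Ximena 5.
A competitor with w wins dominates both others in C(w,2) triples; summing gives 21 + 15 + 1 + 1 + 21 + 1 + 0 + 6 + 10 = 76 transitive triples.
Total triples C(9,3) = 84, so cyclic triples = 84 − 76 = 8.

8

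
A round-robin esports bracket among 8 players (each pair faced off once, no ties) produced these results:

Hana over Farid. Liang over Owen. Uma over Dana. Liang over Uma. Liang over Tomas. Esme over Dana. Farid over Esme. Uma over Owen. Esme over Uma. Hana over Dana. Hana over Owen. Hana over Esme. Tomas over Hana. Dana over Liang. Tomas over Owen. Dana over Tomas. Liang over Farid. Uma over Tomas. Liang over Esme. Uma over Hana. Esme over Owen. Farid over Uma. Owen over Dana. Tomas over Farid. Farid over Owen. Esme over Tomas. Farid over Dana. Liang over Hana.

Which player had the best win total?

Liang

Win totals: Tomas 3, Uma 4, Farid 4, Hana 4, Dana 2, Esme 4, Owen 1, Liang 6.
Liang leads with 6 wins (next highest: 4).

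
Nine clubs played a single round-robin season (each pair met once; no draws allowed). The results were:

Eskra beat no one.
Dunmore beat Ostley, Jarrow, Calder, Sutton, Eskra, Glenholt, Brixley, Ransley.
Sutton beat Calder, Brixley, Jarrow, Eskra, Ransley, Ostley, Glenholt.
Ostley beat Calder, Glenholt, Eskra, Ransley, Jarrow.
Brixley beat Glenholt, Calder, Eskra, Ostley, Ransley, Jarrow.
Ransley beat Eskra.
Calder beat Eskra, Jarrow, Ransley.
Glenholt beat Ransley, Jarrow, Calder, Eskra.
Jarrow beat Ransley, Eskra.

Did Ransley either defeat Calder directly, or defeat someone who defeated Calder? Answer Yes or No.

No

Ransley did not beat Calder directly.
Ransley beat Eskra, but each of them lost to Calder. No two-step path.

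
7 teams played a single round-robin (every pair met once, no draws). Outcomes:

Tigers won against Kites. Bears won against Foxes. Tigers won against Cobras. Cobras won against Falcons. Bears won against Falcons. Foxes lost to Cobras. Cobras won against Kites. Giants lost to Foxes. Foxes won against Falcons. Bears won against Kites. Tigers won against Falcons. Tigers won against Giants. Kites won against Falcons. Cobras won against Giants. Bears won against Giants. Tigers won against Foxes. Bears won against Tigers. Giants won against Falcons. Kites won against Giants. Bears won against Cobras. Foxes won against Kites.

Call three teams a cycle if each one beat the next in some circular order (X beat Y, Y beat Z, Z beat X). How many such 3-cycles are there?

Win totals: Falcons 0, Foxes 3, Giants 1, Bears 6, Cobras 4, Kites 2, Tigers 5.
A team with w wins dominates both others in C(w,2) triples; summing gives 0 + 3 + 0 + 15 + 6 + 1 + 10 = 35 transitive triples.
Total triples C(7,3) = 35, so cyclic triples = 35 − 35 = 0.

0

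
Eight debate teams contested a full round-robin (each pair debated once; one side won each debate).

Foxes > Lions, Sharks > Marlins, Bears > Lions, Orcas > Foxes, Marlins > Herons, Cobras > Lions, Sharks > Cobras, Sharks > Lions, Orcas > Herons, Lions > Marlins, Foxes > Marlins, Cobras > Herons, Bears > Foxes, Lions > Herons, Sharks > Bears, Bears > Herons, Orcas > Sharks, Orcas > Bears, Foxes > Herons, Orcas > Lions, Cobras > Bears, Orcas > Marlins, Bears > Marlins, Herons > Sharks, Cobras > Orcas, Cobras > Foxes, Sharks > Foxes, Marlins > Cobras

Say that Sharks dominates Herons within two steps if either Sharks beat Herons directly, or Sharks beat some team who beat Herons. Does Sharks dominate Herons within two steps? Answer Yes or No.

Yes

Sharks did not beat Herons directly.
Sharks beat Lions, Bears, Foxes, Marlins, Cobras. Of those, Lions beat Herons.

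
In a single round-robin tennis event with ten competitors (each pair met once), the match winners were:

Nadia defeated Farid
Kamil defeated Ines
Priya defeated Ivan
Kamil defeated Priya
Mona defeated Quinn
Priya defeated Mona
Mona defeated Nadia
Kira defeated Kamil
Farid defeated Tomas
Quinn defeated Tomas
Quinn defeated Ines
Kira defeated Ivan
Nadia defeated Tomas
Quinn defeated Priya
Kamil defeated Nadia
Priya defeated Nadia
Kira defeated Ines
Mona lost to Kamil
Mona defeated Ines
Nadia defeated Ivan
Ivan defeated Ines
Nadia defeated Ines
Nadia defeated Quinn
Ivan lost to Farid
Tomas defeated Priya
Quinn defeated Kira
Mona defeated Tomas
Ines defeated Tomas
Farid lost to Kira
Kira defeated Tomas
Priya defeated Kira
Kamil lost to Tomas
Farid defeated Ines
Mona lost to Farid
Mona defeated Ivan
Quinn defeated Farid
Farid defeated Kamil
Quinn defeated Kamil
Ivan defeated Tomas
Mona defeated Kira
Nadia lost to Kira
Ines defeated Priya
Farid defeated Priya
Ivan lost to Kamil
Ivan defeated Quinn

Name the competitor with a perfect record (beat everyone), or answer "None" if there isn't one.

Highest win total is Quinn with 6 (out of 9 possible).
Quinn lost to Nadia, Mona, Ivan, so no competitor went undefeated.

None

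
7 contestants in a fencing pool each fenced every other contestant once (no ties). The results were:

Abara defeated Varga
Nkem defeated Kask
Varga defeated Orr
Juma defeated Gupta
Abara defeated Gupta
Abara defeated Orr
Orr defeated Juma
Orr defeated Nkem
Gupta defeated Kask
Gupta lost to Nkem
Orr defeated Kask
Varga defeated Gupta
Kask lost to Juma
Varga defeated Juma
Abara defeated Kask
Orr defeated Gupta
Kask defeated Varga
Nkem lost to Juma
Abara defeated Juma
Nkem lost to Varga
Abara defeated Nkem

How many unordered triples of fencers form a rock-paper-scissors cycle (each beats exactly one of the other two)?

Win totals: Juma 3, Orr 4, Abara 6, Varga 4, Kask 1, Gupta 1, Nkem 2.
A fencer with w wins dominates both others in C(w,2) triples; summing gives 3 + 6 + 15 + 6 + 0 + 0 + 1 = 31 transitive triples.
Total triples C(7,3) = 35, so cyclic triples = 35 − 31 = 4.

4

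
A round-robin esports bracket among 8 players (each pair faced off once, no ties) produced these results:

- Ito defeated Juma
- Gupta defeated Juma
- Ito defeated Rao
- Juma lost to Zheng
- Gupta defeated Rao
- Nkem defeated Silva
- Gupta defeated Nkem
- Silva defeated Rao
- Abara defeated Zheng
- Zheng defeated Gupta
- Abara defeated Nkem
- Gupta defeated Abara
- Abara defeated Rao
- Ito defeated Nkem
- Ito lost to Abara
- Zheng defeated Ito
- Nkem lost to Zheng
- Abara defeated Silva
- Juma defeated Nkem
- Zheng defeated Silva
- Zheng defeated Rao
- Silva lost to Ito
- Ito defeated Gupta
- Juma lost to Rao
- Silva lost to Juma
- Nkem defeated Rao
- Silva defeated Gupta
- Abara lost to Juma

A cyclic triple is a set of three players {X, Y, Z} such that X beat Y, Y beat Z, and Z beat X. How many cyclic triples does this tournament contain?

Win totals: Zheng 6, Abara 5, Ito 5, Juma 3, Silva 2, Rao 1, Gupta 4, Nkem 2.
A player with w wins dominates both others in C(w,2) triples; summing gives 15 + 10 + 10 + 3 + 1 + 0 + 6 + 1 = 46 transitive triples.
Total triples C(8,3) = 56, so cyclic triples = 56 − 46 = 10.

10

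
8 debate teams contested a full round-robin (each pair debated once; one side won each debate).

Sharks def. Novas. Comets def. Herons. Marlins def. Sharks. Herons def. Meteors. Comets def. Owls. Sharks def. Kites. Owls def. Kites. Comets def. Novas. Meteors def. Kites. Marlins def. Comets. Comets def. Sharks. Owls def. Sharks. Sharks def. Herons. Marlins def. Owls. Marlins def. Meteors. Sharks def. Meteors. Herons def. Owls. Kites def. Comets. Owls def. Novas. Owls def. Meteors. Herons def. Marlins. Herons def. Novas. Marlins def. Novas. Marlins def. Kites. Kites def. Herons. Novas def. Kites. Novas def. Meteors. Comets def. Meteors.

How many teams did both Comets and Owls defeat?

Comets beat: Meteors, Sharks, Novas, Owls, Herons.
Owls beat: Meteors, Kites, Sharks, Novas.
Both beat: Meteors, Sharks, Novas — 3.

3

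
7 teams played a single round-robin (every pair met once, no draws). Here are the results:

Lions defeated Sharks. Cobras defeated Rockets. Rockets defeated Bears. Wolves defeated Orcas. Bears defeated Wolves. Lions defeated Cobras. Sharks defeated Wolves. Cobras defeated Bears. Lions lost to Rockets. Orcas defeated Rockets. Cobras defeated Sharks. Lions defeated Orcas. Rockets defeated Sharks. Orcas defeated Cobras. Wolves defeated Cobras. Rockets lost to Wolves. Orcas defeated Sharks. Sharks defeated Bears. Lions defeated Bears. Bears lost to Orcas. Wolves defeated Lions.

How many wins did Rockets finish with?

Rockets' results: beat Sharks, Bears, Lions; lost to Orcas, Wolves, Cobras.
That is 3 wins.

3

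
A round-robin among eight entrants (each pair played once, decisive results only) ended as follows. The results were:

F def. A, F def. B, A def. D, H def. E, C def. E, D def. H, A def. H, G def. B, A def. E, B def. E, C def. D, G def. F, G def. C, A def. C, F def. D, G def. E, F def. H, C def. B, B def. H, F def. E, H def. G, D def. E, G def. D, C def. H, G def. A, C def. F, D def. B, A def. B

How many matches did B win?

B's results: beat E, H; lost to A, C, D, F, G.
That is 2 wins.

2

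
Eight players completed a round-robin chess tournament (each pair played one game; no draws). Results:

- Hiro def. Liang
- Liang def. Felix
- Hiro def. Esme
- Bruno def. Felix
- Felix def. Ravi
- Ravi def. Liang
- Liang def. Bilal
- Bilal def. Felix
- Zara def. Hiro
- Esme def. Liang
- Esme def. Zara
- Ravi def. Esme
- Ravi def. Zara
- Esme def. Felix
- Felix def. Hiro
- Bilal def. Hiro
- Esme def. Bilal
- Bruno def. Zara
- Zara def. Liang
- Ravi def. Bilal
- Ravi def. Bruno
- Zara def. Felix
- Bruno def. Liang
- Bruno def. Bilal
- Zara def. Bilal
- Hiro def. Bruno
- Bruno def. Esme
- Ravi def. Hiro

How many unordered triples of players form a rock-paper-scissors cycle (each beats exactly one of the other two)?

13

Win totals: Bruno 5, Felix 2, Zara 4, Esme 4, Ravi 6, Hiro 3, Bilal 2, Liang 2.
A player with w wins dominates both others in C(w,2) triples; summing gives 10 + 1 + 6 + 6 + 15 + 3 + 1 + 1 = 43 transitive triples.
Total triples C(8,3) = 56, so cyclic triples = 56 − 43 = 13.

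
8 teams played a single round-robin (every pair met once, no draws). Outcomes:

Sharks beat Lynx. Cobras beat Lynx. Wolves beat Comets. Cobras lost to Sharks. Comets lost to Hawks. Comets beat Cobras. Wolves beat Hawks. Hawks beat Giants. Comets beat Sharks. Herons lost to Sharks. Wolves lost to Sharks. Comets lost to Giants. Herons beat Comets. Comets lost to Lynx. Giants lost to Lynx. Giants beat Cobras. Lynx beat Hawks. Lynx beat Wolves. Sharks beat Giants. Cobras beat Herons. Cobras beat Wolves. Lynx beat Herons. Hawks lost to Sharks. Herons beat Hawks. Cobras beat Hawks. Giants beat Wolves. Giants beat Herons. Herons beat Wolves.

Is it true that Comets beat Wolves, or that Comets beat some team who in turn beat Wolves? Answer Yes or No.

Comets did not beat Wolves directly.
Comets beat Sharks, Cobras. Of those, Sharks beat Wolves.

Yes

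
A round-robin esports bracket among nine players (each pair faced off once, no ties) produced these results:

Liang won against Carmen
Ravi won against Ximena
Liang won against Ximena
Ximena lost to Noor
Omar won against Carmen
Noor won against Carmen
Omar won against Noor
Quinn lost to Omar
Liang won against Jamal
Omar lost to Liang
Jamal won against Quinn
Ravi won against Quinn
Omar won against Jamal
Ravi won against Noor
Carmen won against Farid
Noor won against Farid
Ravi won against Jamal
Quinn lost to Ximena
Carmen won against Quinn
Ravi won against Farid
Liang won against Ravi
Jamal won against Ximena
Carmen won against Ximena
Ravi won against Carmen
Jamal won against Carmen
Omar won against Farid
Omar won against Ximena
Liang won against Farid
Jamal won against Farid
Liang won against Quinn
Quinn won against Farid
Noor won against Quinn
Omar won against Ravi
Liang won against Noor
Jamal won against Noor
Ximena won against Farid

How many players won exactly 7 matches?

1

Win totals: Ximena 2, Farid 0, Ravi 6, Quinn 1, Carmen 3, Liang 8, Omar 7, Jamal 5, Noor 4.
Exactly 7: Omar — 1 player.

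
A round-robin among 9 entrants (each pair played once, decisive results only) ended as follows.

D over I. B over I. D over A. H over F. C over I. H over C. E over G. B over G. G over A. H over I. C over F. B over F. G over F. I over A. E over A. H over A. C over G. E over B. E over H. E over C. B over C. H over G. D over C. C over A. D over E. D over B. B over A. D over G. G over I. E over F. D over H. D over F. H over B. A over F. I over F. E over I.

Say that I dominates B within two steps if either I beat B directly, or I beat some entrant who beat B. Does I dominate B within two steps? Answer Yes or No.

No

I did not beat B directly.
I beat A, F, but each of them lost to B. No two-step path.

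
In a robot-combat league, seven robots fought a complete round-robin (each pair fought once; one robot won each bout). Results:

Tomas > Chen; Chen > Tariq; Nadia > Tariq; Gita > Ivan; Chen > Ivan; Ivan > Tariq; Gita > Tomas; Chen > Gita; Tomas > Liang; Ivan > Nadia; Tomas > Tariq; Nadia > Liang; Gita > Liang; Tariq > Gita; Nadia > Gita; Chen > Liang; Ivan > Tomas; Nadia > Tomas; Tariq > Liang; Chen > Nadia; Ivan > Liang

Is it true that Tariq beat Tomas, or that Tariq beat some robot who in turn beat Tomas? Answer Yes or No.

Tariq did not beat Tomas directly.
Tariq beat Gita, Liang. Of those, Gita beat Tomas.

Yes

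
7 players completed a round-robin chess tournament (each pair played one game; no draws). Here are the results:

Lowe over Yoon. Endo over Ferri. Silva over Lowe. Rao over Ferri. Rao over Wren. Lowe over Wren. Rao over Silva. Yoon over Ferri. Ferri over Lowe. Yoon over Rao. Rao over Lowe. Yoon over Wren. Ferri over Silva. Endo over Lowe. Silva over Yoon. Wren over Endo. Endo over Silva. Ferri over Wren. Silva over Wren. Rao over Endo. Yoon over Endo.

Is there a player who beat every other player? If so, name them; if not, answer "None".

None

Highest win total is Rao with 5 (out of 6 possible).
Rao lost to Yoon, so no player went undefeated.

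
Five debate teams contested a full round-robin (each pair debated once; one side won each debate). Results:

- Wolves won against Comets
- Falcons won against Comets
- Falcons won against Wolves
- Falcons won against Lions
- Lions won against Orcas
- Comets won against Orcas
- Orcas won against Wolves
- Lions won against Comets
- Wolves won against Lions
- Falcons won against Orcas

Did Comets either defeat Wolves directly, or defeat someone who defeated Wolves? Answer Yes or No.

Comets did not beat Wolves directly.
Comets beat Orcas. Of those, Orcas beat Wolves.

Yes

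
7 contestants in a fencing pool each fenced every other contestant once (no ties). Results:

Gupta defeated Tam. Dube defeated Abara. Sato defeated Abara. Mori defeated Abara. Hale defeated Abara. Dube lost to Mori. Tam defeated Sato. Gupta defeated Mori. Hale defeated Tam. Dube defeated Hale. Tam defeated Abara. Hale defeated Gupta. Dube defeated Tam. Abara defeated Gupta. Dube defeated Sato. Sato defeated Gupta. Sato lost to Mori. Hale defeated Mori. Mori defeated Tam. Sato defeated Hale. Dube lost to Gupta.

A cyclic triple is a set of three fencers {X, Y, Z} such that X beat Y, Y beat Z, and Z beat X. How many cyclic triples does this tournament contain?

Win totals: Hale 4, Sato 3, Tam 2, Gupta 3, Mori 4, Dube 4, Abara 1.
A fencer with w wins dominates both others in C(w,2) triples; summing gives 6 + 3 + 1 + 3 + 6 + 6 + 0 = 25 transitive triples.
Total triples C(7,3) = 35, so cyclic triples = 35 − 25 = 10.

10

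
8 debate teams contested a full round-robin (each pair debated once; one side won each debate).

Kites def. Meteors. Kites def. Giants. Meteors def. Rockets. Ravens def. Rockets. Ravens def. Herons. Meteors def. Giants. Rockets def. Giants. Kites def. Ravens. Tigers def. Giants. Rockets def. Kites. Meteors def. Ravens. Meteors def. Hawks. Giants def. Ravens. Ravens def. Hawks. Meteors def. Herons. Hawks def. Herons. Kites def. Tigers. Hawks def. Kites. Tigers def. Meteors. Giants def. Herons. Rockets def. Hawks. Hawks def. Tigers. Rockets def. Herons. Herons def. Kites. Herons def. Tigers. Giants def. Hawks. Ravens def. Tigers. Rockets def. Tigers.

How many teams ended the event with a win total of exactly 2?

2

Win totals: Meteors 5, Rockets 5, Tigers 2, Kites 4, Ravens 4, Giants 3, Herons 2, Hawks 3.
Exactly 2: Tigers, Herons — 2 teams.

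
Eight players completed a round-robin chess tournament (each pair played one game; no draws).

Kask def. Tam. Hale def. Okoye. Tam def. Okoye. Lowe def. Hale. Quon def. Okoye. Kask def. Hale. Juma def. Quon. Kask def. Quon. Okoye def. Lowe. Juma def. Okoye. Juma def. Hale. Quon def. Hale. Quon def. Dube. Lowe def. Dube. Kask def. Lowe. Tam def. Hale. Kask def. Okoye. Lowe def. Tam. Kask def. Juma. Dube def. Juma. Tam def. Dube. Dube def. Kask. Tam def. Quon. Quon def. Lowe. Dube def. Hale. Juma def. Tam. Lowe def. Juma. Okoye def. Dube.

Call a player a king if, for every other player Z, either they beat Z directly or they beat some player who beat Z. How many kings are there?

Tam reaches everyone (king).
Okoye cannot reach Quon in two steps.
Juma cannot reach Kask in two steps.
Lowe reaches everyone (king).
Kask reaches everyone (king).
Dube reaches everyone (king).
Quon reaches everyone (king).
Hale cannot reach Tam, Juma, Kask, Quon in two steps.
Kings: Tam, Lowe, Kask, Dube, Quon — 5.

5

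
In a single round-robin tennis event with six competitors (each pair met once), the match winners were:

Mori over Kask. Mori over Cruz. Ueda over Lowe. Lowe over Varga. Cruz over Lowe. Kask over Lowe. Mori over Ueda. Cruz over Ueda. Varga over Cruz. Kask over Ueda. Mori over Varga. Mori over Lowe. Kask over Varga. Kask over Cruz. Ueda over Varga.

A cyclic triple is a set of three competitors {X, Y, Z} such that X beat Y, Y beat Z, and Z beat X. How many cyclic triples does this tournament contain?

Of the C(6,3) = 20 triples, the cyclic ones are: {Cruz, Lowe, Varga}; {Cruz, Ueda, Varga}.
That is 2.

2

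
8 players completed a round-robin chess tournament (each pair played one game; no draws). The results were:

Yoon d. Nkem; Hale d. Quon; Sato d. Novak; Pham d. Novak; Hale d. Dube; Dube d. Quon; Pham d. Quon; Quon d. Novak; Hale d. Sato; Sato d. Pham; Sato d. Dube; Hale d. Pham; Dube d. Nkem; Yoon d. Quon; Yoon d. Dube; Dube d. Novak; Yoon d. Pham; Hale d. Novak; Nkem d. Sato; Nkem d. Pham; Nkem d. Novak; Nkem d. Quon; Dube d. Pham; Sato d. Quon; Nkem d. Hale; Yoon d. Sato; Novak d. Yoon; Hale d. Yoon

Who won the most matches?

Win totals: Sato 4, Yoon 5, Nkem 5, Hale 6, Novak 1, Pham 2, Quon 1, Dube 4.
Hale leads with 6 wins (next highest: 5).

Hale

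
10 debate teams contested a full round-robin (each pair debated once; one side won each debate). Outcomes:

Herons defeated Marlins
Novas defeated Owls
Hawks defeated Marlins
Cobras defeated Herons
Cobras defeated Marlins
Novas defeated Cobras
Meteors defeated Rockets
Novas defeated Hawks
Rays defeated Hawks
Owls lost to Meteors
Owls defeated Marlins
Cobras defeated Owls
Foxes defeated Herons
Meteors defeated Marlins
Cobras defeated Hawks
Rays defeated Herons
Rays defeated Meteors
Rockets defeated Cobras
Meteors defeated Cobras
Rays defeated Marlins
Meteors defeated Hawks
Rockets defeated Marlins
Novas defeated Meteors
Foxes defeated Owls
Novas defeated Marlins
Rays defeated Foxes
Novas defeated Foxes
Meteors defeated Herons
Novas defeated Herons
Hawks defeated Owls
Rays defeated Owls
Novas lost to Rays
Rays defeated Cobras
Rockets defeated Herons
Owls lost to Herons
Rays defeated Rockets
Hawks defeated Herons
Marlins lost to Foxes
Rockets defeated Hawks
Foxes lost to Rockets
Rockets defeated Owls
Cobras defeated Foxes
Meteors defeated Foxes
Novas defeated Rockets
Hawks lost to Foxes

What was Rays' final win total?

Rays' results: beat Novas, Cobras, Rockets, Marlins, Hawks, Foxes, Herons, Meteors, Owls; lost to no one.
That is 9 wins.

9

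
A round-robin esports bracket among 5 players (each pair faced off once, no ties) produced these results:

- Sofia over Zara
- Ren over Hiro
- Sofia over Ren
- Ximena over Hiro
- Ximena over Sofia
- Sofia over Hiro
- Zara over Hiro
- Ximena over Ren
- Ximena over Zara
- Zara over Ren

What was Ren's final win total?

1

Ren's results: beat Hiro; lost to Ximena, Zara, Sofia.
That is 1 win.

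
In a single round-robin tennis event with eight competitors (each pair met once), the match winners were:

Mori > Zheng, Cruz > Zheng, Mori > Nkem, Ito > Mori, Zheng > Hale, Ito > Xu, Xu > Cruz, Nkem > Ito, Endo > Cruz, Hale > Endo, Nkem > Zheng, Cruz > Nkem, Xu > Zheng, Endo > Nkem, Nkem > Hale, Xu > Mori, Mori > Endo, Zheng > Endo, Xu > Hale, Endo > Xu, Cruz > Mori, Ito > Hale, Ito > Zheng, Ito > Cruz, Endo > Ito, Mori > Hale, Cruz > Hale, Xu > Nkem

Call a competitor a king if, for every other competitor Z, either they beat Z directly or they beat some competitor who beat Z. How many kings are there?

5

Endo reaches everyone (king).
Cruz cannot reach Xu in two steps.
Hale cannot reach Mori, Zheng in two steps.
Nkem reaches everyone (king).
Ito reaches everyone (king).
Mori reaches everyone (king).
Xu reaches everyone (king).
Zheng cannot reach Mori in two steps.
Kings: Endo, Nkem, Ito, Mori, Xu — 5.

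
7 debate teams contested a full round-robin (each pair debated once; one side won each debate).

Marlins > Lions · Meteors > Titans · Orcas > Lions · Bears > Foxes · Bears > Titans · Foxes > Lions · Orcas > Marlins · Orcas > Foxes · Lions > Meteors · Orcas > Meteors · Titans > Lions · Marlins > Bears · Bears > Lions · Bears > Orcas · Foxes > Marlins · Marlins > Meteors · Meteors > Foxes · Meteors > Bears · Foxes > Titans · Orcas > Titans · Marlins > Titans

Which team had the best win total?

Orcas

Win totals: Foxes 3, Bears 4, Meteors 3, Titans 1, Lions 1, Marlins 4, Orcas 5.
Orcas leads with 5 wins (next highest: 4).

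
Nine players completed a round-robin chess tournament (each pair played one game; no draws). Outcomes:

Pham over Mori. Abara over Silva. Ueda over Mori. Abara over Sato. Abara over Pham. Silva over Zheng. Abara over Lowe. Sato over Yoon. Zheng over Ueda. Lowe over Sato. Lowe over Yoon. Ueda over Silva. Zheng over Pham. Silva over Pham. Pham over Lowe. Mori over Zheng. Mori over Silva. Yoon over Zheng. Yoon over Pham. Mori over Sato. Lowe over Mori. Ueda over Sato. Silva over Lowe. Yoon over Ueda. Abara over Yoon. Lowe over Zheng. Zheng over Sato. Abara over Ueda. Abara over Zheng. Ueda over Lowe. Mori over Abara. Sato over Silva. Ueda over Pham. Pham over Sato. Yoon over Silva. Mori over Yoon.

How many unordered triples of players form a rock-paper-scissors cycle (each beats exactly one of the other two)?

21

Win totals: Sato 2, Lowe 4, Abara 7, Silva 3, Pham 3, Mori 5, Yoon 4, Ueda 5, Zheng 3.
A player with w wins dominates both others in C(w,2) triples; summing gives 1 + 6 + 21 + 3 + 3 + 10 + 6 + 10 + 3 = 63 transitive triples.
Total triples C(9,3) = 84, so cyclic triples = 84 − 63 = 21.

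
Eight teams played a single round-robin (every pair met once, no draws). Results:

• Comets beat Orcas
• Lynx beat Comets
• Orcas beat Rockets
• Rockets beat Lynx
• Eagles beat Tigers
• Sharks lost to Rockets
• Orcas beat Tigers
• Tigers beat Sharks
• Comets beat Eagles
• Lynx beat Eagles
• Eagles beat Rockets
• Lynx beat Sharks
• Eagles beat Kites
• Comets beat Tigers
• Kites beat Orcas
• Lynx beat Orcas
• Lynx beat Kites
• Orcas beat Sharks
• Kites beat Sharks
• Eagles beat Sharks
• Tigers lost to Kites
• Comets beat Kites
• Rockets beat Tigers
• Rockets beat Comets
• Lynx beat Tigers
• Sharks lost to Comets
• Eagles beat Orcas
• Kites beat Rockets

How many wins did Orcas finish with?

3

Orcas' results: beat Sharks, Tigers, Rockets; lost to Comets, Lynx, Kites, Eagles.
That is 3 wins.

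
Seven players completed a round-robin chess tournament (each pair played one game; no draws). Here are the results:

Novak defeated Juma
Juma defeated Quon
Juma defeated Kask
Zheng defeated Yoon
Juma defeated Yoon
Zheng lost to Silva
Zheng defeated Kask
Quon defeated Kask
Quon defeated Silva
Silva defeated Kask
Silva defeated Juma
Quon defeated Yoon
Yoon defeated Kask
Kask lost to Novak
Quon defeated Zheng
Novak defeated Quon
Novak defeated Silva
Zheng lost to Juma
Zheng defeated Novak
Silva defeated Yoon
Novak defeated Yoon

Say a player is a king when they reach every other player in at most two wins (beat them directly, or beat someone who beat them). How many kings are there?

Zheng reaches everyone (king).
Quon reaches everyone (king).
Novak reaches everyone (king).
Kask cannot reach Zheng, Quon, Novak, Silva, Juma, Yoon in two steps.
Silva reaches everyone (king).
Juma reaches everyone (king).
Yoon cannot reach Zheng, Quon, Novak, Silva, Juma in two steps.
Kings: Zheng, Quon, Novak, Silva, Juma — 5.

5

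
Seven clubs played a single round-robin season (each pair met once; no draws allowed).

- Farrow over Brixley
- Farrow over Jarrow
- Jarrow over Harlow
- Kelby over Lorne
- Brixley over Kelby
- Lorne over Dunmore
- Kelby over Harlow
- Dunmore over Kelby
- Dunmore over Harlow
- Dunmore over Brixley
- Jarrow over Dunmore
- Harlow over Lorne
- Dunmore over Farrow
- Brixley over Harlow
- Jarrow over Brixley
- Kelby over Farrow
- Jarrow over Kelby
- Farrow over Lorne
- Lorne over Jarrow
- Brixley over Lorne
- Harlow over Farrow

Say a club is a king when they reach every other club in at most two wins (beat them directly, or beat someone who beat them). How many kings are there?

Lorne reaches everyone (king).
Jarrow reaches everyone (king).
Farrow reaches everyone (king).
Kelby reaches everyone (king).
Dunmore reaches everyone (king).
Brixley reaches everyone (king).
Harlow cannot reach Kelby in two steps.
Kings: Lorne, Jarrow, Farrow, Kelby, Dunmore, Brixley — 6.

6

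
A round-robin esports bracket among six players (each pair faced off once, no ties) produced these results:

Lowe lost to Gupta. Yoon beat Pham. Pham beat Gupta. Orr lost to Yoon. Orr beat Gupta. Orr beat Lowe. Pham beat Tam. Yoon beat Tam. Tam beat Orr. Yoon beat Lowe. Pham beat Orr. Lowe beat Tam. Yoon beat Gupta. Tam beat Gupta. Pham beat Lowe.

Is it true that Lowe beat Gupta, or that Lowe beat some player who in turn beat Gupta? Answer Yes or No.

Lowe did not beat Gupta directly.
Lowe beat Tam. Of those, Tam beat Gupta.

Yes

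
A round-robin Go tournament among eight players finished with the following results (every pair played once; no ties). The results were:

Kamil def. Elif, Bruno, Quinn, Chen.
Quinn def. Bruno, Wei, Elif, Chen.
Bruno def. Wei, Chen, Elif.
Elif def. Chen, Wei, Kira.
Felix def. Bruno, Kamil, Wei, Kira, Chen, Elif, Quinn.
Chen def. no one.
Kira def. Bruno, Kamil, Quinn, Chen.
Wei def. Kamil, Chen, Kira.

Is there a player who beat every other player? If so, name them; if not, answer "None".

Felix

Felix has 7 wins out of 7 opponents — a perfect record.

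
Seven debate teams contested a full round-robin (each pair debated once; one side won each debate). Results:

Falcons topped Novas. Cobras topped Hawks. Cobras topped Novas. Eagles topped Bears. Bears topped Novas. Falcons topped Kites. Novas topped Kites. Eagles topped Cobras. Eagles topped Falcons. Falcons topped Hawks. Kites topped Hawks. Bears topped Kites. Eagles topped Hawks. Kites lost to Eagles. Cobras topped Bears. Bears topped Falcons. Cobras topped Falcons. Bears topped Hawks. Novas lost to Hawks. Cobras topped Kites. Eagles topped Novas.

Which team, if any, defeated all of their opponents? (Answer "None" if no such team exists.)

Eagles has 6 wins out of 6 opponents — a perfect record.

Eagles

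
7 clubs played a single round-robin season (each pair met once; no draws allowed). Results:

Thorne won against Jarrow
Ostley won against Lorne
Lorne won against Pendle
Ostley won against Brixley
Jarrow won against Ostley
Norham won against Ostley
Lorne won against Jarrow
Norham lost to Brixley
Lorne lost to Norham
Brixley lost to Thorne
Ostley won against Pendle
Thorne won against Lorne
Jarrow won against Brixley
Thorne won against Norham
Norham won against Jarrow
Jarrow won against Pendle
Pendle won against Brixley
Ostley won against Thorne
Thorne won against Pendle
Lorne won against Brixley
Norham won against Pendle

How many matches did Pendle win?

1

Pendle's results: beat Brixley; lost to Lorne, Thorne, Jarrow, Ostley, Norham.
That is 1 win.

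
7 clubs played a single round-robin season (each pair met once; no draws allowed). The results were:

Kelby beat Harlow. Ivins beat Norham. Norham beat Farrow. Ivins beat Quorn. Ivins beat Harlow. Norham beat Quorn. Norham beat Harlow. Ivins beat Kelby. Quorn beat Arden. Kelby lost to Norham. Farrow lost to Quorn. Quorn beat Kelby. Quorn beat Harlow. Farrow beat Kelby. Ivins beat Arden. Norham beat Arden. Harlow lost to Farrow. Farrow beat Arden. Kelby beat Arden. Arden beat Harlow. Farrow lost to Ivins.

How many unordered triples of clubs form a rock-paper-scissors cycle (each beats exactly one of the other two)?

0

Win totals: Norham 5, Arden 1, Quorn 4, Harlow 0, Kelby 2, Farrow 3, Ivins 6.
A club with w wins dominates both others in C(w,2) triples; summing gives 10 + 0 + 6 + 0 + 1 + 3 + 15 = 35 transitive triples.
Total triples C(7,3) = 35, so cyclic triples = 35 − 35 = 0.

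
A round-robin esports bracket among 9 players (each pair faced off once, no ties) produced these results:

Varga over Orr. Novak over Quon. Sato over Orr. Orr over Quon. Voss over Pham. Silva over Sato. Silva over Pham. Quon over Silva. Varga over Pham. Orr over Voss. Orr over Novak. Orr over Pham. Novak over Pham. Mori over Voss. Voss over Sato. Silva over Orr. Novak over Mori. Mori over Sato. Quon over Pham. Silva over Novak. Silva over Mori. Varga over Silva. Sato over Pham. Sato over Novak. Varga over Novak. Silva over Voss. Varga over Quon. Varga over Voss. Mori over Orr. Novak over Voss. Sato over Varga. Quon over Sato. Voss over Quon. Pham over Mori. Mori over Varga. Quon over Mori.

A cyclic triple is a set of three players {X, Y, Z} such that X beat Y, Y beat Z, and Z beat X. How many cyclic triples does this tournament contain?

21

Win totals: Silva 6, Sato 4, Novak 4, Varga 6, Mori 4, Orr 4, Quon 4, Voss 3, Pham 1.
A player with w wins dominates both others in C(w,2) triples; summing gives 15 + 6 + 6 + 15 + 6 + 6 + 6 + 3 + 0 = 63 transitive triples.
Total triples C(9,3) = 84, so cyclic triples = 84 − 63 = 21.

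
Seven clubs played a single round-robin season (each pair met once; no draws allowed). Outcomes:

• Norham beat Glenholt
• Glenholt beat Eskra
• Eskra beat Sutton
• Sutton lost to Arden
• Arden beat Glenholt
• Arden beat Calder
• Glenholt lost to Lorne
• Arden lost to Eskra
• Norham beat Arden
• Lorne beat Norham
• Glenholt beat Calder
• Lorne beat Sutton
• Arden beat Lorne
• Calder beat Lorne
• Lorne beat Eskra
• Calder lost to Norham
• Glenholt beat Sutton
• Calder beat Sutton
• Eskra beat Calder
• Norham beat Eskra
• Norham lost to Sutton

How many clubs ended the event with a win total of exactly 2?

Win totals: Lorne 4, Sutton 1, Calder 2, Eskra 3, Arden 4, Glenholt 3, Norham 4.
Exactly 2: Calder — 1 club.

1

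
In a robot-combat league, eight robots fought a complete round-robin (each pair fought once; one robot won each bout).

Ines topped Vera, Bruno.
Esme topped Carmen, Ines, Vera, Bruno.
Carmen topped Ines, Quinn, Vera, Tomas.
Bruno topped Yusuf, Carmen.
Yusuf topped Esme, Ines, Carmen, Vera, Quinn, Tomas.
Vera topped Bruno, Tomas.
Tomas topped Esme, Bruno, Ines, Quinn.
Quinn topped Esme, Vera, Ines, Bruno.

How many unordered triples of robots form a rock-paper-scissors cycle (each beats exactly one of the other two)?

14

Win totals: Quinn 4, Yusuf 6, Esme 4, Ines 2, Vera 2, Bruno 2, Carmen 4, Tomas 4.
A robot with w wins dominates both others in C(w,2) triples; summing gives 6 + 15 + 6 + 1 + 1 + 1 + 6 + 6 = 42 transitive triples.
Total triples C(8,3) = 56, so cyclic triples = 56 − 42 = 14.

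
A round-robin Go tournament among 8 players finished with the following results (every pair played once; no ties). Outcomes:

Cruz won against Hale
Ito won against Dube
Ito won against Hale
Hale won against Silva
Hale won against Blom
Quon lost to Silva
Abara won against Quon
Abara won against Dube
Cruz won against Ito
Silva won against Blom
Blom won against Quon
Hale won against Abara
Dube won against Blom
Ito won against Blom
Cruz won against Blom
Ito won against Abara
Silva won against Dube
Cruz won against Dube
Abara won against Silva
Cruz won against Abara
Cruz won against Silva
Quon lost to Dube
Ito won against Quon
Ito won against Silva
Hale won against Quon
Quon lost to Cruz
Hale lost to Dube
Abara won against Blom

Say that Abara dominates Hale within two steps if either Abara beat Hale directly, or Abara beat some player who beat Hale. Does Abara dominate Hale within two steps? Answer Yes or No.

Abara did not beat Hale directly.
Abara beat Dube, Silva, Quon, Blom. Of those, Dube beat Hale.

Yes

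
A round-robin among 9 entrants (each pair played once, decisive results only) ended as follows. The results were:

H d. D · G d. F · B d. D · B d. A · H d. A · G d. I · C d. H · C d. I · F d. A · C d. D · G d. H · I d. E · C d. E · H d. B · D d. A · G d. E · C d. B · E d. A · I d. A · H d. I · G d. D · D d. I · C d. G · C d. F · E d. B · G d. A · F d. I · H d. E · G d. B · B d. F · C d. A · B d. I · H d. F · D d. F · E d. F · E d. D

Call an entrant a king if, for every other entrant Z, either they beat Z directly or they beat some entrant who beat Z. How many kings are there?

A cannot reach B, C, D, E, F, G, H, I in two steps.
B cannot reach C, G, H in two steps.
C reaches everyone (king).
D cannot reach B, C, G, H in two steps.
E cannot reach C, G, H in two steps.
F cannot reach B, C, D, G, H in two steps.
G cannot reach C in two steps.
H cannot reach C, G in two steps.
I cannot reach C, G, H in two steps.
Kings: C — 1.

1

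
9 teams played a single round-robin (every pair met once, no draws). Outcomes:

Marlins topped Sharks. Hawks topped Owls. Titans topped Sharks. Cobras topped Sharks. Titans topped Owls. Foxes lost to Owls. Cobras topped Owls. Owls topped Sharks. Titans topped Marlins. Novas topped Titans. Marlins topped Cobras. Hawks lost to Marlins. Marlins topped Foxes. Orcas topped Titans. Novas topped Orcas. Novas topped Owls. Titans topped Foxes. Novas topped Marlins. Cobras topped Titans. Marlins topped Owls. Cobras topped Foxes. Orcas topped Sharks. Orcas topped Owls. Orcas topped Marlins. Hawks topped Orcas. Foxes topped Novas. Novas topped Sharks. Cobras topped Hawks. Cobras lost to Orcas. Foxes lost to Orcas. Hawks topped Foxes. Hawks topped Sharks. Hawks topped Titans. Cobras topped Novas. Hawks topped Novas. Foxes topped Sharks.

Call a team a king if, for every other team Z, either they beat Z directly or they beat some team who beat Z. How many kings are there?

5

Sharks cannot reach Foxes, Titans, Owls, Orcas, Cobras, Marlins, Hawks, Novas in two steps.
Foxes cannot reach Cobras, Hawks in two steps.
Titans cannot reach Orcas in two steps.
Owls cannot reach Titans, Orcas, Cobras, Marlins, Hawks in two steps.
Orcas reaches everyone (king).
Cobras reaches everyone (king).
Marlins reaches everyone (king).
Hawks reaches everyone (king).
Novas reaches everyone (king).
Kings: Orcas, Cobras, Marlins, Hawks, Novas — 5.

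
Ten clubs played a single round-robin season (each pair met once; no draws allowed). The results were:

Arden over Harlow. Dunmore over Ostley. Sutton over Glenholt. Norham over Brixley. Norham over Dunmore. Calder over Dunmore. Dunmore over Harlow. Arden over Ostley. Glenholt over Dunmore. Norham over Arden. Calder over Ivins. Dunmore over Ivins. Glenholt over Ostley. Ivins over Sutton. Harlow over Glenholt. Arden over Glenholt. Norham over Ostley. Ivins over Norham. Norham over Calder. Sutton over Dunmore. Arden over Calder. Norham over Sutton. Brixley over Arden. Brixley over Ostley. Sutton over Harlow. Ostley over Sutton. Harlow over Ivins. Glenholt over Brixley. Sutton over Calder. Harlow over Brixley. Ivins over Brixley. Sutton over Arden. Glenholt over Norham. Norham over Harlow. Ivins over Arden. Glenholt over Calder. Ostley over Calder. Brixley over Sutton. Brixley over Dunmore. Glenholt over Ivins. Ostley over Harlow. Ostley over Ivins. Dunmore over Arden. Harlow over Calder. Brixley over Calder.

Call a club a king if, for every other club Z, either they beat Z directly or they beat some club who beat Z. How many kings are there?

8

Harlow reaches everyone (king).
Sutton reaches everyone (king).
Ivins reaches everyone (king).
Arden reaches everyone (king).
Dunmore reaches everyone (king).
Ostley reaches everyone (king).
Glenholt reaches everyone (king).
Calder cannot reach Glenholt in two steps.
Brixley cannot reach Norham in two steps.
Norham reaches everyone (king).
Kings: Harlow, Sutton, Ivins, Arden, Dunmore, Ostley, Glenholt, Norham — 8.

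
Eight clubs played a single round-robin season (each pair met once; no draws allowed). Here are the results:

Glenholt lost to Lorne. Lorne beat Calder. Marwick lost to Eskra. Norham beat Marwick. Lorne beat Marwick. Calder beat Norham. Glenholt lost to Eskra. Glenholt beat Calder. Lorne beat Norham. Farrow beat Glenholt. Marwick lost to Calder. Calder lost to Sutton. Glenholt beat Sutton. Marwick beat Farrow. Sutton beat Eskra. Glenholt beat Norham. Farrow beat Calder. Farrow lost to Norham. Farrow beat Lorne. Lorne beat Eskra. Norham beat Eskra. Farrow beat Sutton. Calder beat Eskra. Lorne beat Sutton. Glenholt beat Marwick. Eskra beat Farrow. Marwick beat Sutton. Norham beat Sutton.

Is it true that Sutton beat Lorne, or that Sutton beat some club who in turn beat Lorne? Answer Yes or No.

No

Sutton did not beat Lorne directly.
Sutton beat Eskra, Calder, but each of them lost to Lorne. No two-step path.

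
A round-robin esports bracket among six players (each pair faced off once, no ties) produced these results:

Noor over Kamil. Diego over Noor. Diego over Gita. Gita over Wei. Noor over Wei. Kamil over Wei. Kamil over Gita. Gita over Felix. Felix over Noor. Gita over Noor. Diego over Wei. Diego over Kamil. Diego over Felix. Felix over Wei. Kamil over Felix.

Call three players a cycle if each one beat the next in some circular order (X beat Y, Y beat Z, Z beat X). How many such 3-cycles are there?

2

Win totals: Kamil 3, Gita 3, Diego 5, Felix 2, Noor 2, Wei 0.
A player with w wins dominates both others in C(w,2) triples; summing gives 3 + 3 + 10 + 1 + 1 + 0 = 18 transitive triples.
Total triples C(6,3) = 20, so cyclic triples = 20 − 18 = 2.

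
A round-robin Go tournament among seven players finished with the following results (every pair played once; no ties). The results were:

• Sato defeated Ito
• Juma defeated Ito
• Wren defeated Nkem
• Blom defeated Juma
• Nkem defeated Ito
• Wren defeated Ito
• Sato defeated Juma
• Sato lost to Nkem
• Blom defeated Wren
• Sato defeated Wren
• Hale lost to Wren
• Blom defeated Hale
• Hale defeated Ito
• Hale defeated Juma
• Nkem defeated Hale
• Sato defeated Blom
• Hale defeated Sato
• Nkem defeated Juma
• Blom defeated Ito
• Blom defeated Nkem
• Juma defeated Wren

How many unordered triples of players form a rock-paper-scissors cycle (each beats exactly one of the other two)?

6

Win totals: Blom 5, Juma 2, Ito 0, Nkem 4, Sato 4, Hale 3, Wren 3.
A player with w wins dominates both others in C(w,2) triples; summing gives 10 + 1 + 0 + 6 + 6 + 3 + 3 = 29 transitive triples.
Total triples C(7,3) = 35, so cyclic triples = 35 − 29 = 6.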